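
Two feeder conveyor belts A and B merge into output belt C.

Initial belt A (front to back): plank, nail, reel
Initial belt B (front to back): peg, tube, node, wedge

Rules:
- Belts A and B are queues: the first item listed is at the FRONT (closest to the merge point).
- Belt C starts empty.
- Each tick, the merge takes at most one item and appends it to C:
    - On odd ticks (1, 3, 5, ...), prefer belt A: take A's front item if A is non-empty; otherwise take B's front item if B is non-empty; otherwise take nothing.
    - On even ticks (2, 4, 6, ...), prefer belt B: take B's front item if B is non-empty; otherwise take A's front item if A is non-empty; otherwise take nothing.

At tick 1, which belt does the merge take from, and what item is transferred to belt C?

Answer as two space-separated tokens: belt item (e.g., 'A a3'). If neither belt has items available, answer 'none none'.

Answer: A plank

Derivation:
Tick 1: prefer A, take plank from A; A=[nail,reel] B=[peg,tube,node,wedge] C=[plank]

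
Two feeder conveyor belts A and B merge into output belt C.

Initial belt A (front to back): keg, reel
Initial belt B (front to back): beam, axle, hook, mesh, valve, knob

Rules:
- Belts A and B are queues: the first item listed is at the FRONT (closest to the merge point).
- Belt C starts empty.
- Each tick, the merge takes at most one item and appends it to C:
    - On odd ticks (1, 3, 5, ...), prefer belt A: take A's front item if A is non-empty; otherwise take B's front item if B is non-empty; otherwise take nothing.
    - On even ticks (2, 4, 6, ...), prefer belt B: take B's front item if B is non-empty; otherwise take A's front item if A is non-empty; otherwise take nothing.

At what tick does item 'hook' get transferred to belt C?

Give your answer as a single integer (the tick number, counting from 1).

Answer: 5

Derivation:
Tick 1: prefer A, take keg from A; A=[reel] B=[beam,axle,hook,mesh,valve,knob] C=[keg]
Tick 2: prefer B, take beam from B; A=[reel] B=[axle,hook,mesh,valve,knob] C=[keg,beam]
Tick 3: prefer A, take reel from A; A=[-] B=[axle,hook,mesh,valve,knob] C=[keg,beam,reel]
Tick 4: prefer B, take axle from B; A=[-] B=[hook,mesh,valve,knob] C=[keg,beam,reel,axle]
Tick 5: prefer A, take hook from B; A=[-] B=[mesh,valve,knob] C=[keg,beam,reel,axle,hook]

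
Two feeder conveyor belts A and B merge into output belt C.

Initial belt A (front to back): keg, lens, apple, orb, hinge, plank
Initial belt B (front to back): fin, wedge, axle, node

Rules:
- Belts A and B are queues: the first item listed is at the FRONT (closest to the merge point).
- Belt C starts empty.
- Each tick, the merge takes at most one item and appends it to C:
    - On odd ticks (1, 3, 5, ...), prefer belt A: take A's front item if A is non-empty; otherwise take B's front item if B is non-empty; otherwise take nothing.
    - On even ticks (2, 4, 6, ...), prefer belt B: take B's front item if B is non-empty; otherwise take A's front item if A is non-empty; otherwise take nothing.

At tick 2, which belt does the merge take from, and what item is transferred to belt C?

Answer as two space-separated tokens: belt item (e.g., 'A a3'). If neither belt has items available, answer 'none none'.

Answer: B fin

Derivation:
Tick 1: prefer A, take keg from A; A=[lens,apple,orb,hinge,plank] B=[fin,wedge,axle,node] C=[keg]
Tick 2: prefer B, take fin from B; A=[lens,apple,orb,hinge,plank] B=[wedge,axle,node] C=[keg,fin]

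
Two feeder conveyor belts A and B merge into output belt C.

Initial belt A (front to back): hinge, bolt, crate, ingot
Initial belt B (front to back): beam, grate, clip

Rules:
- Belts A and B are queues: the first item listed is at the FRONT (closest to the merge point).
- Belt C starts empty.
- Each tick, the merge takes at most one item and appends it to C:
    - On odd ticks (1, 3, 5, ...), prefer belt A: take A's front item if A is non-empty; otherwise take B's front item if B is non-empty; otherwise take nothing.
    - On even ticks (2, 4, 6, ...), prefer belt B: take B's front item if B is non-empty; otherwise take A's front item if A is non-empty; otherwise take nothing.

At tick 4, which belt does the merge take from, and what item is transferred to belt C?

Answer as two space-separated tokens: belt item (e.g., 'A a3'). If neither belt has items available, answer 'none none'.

Answer: B grate

Derivation:
Tick 1: prefer A, take hinge from A; A=[bolt,crate,ingot] B=[beam,grate,clip] C=[hinge]
Tick 2: prefer B, take beam from B; A=[bolt,crate,ingot] B=[grate,clip] C=[hinge,beam]
Tick 3: prefer A, take bolt from A; A=[crate,ingot] B=[grate,clip] C=[hinge,beam,bolt]
Tick 4: prefer B, take grate from B; A=[crate,ingot] B=[clip] C=[hinge,beam,bolt,grate]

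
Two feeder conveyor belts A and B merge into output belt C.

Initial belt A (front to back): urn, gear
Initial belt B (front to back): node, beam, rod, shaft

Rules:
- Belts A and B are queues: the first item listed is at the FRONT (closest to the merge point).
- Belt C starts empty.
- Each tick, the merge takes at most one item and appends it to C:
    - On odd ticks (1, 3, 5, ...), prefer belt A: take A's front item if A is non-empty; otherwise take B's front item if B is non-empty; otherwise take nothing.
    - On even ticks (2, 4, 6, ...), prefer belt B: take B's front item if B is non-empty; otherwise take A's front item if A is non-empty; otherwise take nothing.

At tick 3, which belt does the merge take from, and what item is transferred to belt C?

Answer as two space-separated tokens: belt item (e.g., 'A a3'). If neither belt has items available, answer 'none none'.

Answer: A gear

Derivation:
Tick 1: prefer A, take urn from A; A=[gear] B=[node,beam,rod,shaft] C=[urn]
Tick 2: prefer B, take node from B; A=[gear] B=[beam,rod,shaft] C=[urn,node]
Tick 3: prefer A, take gear from A; A=[-] B=[beam,rod,shaft] C=[urn,node,gear]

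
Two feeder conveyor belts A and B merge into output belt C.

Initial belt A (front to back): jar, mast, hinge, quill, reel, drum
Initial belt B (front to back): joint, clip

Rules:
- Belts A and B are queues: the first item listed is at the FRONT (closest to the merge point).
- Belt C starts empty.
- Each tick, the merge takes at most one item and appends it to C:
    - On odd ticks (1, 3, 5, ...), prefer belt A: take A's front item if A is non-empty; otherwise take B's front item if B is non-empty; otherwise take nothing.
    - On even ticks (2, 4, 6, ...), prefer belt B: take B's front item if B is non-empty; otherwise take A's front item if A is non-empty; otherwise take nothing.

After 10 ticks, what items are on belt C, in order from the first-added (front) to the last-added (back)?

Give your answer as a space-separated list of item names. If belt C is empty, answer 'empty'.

Tick 1: prefer A, take jar from A; A=[mast,hinge,quill,reel,drum] B=[joint,clip] C=[jar]
Tick 2: prefer B, take joint from B; A=[mast,hinge,quill,reel,drum] B=[clip] C=[jar,joint]
Tick 3: prefer A, take mast from A; A=[hinge,quill,reel,drum] B=[clip] C=[jar,joint,mast]
Tick 4: prefer B, take clip from B; A=[hinge,quill,reel,drum] B=[-] C=[jar,joint,mast,clip]
Tick 5: prefer A, take hinge from A; A=[quill,reel,drum] B=[-] C=[jar,joint,mast,clip,hinge]
Tick 6: prefer B, take quill from A; A=[reel,drum] B=[-] C=[jar,joint,mast,clip,hinge,quill]
Tick 7: prefer A, take reel from A; A=[drum] B=[-] C=[jar,joint,mast,clip,hinge,quill,reel]
Tick 8: prefer B, take drum from A; A=[-] B=[-] C=[jar,joint,mast,clip,hinge,quill,reel,drum]
Tick 9: prefer A, both empty, nothing taken; A=[-] B=[-] C=[jar,joint,mast,clip,hinge,quill,reel,drum]
Tick 10: prefer B, both empty, nothing taken; A=[-] B=[-] C=[jar,joint,mast,clip,hinge,quill,reel,drum]

Answer: jar joint mast clip hinge quill reel drum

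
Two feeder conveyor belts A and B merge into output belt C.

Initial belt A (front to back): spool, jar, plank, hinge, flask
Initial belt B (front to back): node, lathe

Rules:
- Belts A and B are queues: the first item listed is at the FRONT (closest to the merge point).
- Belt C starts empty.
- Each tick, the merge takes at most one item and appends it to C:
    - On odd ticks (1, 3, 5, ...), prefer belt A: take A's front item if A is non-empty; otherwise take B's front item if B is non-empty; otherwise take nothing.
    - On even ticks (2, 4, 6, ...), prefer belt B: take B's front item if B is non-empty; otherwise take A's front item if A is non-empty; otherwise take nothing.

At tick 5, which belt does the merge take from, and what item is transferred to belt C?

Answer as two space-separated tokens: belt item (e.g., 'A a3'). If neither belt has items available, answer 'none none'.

Answer: A plank

Derivation:
Tick 1: prefer A, take spool from A; A=[jar,plank,hinge,flask] B=[node,lathe] C=[spool]
Tick 2: prefer B, take node from B; A=[jar,plank,hinge,flask] B=[lathe] C=[spool,node]
Tick 3: prefer A, take jar from A; A=[plank,hinge,flask] B=[lathe] C=[spool,node,jar]
Tick 4: prefer B, take lathe from B; A=[plank,hinge,flask] B=[-] C=[spool,node,jar,lathe]
Tick 5: prefer A, take plank from A; A=[hinge,flask] B=[-] C=[spool,node,jar,lathe,plank]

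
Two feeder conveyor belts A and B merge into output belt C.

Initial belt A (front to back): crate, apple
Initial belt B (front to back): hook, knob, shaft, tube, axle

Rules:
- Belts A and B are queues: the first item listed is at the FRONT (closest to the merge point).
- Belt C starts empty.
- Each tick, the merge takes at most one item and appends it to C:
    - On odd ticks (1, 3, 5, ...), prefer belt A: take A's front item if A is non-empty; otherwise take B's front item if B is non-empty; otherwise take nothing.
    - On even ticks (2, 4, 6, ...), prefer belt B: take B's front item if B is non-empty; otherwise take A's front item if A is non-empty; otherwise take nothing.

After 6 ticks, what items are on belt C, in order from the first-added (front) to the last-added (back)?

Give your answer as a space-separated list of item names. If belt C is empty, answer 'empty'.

Answer: crate hook apple knob shaft tube

Derivation:
Tick 1: prefer A, take crate from A; A=[apple] B=[hook,knob,shaft,tube,axle] C=[crate]
Tick 2: prefer B, take hook from B; A=[apple] B=[knob,shaft,tube,axle] C=[crate,hook]
Tick 3: prefer A, take apple from A; A=[-] B=[knob,shaft,tube,axle] C=[crate,hook,apple]
Tick 4: prefer B, take knob from B; A=[-] B=[shaft,tube,axle] C=[crate,hook,apple,knob]
Tick 5: prefer A, take shaft from B; A=[-] B=[tube,axle] C=[crate,hook,apple,knob,shaft]
Tick 6: prefer B, take tube from B; A=[-] B=[axle] C=[crate,hook,apple,knob,shaft,tube]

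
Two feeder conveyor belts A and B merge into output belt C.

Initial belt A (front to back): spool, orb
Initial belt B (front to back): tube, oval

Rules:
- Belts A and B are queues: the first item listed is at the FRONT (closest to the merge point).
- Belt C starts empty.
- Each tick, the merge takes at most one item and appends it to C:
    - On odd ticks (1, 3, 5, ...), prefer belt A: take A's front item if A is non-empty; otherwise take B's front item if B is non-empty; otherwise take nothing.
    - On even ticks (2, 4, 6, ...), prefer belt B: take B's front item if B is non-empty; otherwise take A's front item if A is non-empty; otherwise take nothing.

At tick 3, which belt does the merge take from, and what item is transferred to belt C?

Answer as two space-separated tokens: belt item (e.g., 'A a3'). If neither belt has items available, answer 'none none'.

Answer: A orb

Derivation:
Tick 1: prefer A, take spool from A; A=[orb] B=[tube,oval] C=[spool]
Tick 2: prefer B, take tube from B; A=[orb] B=[oval] C=[spool,tube]
Tick 3: prefer A, take orb from A; A=[-] B=[oval] C=[spool,tube,orb]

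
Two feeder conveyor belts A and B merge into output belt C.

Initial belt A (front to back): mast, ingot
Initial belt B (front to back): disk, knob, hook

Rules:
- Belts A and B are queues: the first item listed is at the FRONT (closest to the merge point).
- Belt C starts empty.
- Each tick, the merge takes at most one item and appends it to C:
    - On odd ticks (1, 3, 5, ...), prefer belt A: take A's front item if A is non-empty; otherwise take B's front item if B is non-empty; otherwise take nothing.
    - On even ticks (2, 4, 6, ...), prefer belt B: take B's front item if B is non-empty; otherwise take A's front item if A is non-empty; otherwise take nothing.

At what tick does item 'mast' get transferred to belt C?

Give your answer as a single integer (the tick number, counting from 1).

Answer: 1

Derivation:
Tick 1: prefer A, take mast from A; A=[ingot] B=[disk,knob,hook] C=[mast]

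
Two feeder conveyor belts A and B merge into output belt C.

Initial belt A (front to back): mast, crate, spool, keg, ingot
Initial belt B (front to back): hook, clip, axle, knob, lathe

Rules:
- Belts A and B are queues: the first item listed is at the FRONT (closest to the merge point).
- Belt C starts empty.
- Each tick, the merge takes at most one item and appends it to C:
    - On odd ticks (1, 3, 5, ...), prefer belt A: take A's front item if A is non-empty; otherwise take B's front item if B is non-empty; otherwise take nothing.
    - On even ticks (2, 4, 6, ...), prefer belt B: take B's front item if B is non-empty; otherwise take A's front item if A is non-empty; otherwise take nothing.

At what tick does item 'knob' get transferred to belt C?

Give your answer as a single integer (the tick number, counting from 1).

Tick 1: prefer A, take mast from A; A=[crate,spool,keg,ingot] B=[hook,clip,axle,knob,lathe] C=[mast]
Tick 2: prefer B, take hook from B; A=[crate,spool,keg,ingot] B=[clip,axle,knob,lathe] C=[mast,hook]
Tick 3: prefer A, take crate from A; A=[spool,keg,ingot] B=[clip,axle,knob,lathe] C=[mast,hook,crate]
Tick 4: prefer B, take clip from B; A=[spool,keg,ingot] B=[axle,knob,lathe] C=[mast,hook,crate,clip]
Tick 5: prefer A, take spool from A; A=[keg,ingot] B=[axle,knob,lathe] C=[mast,hook,crate,clip,spool]
Tick 6: prefer B, take axle from B; A=[keg,ingot] B=[knob,lathe] C=[mast,hook,crate,clip,spool,axle]
Tick 7: prefer A, take keg from A; A=[ingot] B=[knob,lathe] C=[mast,hook,crate,clip,spool,axle,keg]
Tick 8: prefer B, take knob from B; A=[ingot] B=[lathe] C=[mast,hook,crate,clip,spool,axle,keg,knob]

Answer: 8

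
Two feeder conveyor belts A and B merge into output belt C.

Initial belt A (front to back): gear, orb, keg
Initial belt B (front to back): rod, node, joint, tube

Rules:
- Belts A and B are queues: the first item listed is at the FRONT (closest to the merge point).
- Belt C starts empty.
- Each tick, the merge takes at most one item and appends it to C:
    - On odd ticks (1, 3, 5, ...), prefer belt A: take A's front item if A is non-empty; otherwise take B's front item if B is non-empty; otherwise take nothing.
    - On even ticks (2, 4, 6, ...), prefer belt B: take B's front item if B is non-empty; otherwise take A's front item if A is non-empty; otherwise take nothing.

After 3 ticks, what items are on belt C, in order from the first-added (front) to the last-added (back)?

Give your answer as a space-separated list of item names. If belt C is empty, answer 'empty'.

Answer: gear rod orb

Derivation:
Tick 1: prefer A, take gear from A; A=[orb,keg] B=[rod,node,joint,tube] C=[gear]
Tick 2: prefer B, take rod from B; A=[orb,keg] B=[node,joint,tube] C=[gear,rod]
Tick 3: prefer A, take orb from A; A=[keg] B=[node,joint,tube] C=[gear,rod,orb]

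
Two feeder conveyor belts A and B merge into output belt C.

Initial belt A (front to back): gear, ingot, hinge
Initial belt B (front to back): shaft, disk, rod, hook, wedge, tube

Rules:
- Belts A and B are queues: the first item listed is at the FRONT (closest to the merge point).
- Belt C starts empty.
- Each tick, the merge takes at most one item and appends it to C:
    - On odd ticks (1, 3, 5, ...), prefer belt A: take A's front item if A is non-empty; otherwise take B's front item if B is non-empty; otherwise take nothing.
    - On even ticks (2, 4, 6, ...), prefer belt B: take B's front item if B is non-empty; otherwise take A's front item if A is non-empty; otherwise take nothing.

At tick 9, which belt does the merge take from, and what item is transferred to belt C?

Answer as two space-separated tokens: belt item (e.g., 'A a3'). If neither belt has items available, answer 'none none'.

Answer: B tube

Derivation:
Tick 1: prefer A, take gear from A; A=[ingot,hinge] B=[shaft,disk,rod,hook,wedge,tube] C=[gear]
Tick 2: prefer B, take shaft from B; A=[ingot,hinge] B=[disk,rod,hook,wedge,tube] C=[gear,shaft]
Tick 3: prefer A, take ingot from A; A=[hinge] B=[disk,rod,hook,wedge,tube] C=[gear,shaft,ingot]
Tick 4: prefer B, take disk from B; A=[hinge] B=[rod,hook,wedge,tube] C=[gear,shaft,ingot,disk]
Tick 5: prefer A, take hinge from A; A=[-] B=[rod,hook,wedge,tube] C=[gear,shaft,ingot,disk,hinge]
Tick 6: prefer B, take rod from B; A=[-] B=[hook,wedge,tube] C=[gear,shaft,ingot,disk,hinge,rod]
Tick 7: prefer A, take hook from B; A=[-] B=[wedge,tube] C=[gear,shaft,ingot,disk,hinge,rod,hook]
Tick 8: prefer B, take wedge from B; A=[-] B=[tube] C=[gear,shaft,ingot,disk,hinge,rod,hook,wedge]
Tick 9: prefer A, take tube from B; A=[-] B=[-] C=[gear,shaft,ingot,disk,hinge,rod,hook,wedge,tube]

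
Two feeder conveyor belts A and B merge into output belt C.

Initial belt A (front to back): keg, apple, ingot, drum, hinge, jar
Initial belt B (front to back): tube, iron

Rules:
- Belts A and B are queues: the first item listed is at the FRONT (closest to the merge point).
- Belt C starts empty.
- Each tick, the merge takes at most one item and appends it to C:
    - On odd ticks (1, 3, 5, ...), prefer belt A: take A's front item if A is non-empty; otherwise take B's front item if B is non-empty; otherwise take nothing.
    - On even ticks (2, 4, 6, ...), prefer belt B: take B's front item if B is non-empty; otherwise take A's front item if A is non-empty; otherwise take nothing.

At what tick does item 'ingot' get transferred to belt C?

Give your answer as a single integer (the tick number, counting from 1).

Tick 1: prefer A, take keg from A; A=[apple,ingot,drum,hinge,jar] B=[tube,iron] C=[keg]
Tick 2: prefer B, take tube from B; A=[apple,ingot,drum,hinge,jar] B=[iron] C=[keg,tube]
Tick 3: prefer A, take apple from A; A=[ingot,drum,hinge,jar] B=[iron] C=[keg,tube,apple]
Tick 4: prefer B, take iron from B; A=[ingot,drum,hinge,jar] B=[-] C=[keg,tube,apple,iron]
Tick 5: prefer A, take ingot from A; A=[drum,hinge,jar] B=[-] C=[keg,tube,apple,iron,ingot]

Answer: 5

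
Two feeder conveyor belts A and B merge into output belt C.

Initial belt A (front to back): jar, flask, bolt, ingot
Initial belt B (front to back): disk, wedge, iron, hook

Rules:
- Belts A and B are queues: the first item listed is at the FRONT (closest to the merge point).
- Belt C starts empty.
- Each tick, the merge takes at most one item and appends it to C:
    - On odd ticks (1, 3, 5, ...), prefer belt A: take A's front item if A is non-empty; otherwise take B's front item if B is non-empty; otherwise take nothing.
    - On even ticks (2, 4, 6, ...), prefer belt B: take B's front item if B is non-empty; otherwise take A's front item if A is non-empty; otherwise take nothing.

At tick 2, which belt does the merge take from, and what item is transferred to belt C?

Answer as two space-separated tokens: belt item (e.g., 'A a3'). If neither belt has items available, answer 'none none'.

Tick 1: prefer A, take jar from A; A=[flask,bolt,ingot] B=[disk,wedge,iron,hook] C=[jar]
Tick 2: prefer B, take disk from B; A=[flask,bolt,ingot] B=[wedge,iron,hook] C=[jar,disk]

Answer: B disk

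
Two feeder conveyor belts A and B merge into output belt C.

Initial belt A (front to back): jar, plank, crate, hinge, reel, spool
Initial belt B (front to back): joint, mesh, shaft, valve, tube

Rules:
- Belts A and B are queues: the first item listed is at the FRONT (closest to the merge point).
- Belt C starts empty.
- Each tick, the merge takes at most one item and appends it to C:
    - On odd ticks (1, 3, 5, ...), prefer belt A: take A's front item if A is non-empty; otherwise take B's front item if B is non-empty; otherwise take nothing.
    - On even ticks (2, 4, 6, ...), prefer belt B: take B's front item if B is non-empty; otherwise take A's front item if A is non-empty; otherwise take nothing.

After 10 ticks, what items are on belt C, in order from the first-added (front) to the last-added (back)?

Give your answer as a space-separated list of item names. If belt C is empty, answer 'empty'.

Tick 1: prefer A, take jar from A; A=[plank,crate,hinge,reel,spool] B=[joint,mesh,shaft,valve,tube] C=[jar]
Tick 2: prefer B, take joint from B; A=[plank,crate,hinge,reel,spool] B=[mesh,shaft,valve,tube] C=[jar,joint]
Tick 3: prefer A, take plank from A; A=[crate,hinge,reel,spool] B=[mesh,shaft,valve,tube] C=[jar,joint,plank]
Tick 4: prefer B, take mesh from B; A=[crate,hinge,reel,spool] B=[shaft,valve,tube] C=[jar,joint,plank,mesh]
Tick 5: prefer A, take crate from A; A=[hinge,reel,spool] B=[shaft,valve,tube] C=[jar,joint,plank,mesh,crate]
Tick 6: prefer B, take shaft from B; A=[hinge,reel,spool] B=[valve,tube] C=[jar,joint,plank,mesh,crate,shaft]
Tick 7: prefer A, take hinge from A; A=[reel,spool] B=[valve,tube] C=[jar,joint,plank,mesh,crate,shaft,hinge]
Tick 8: prefer B, take valve from B; A=[reel,spool] B=[tube] C=[jar,joint,plank,mesh,crate,shaft,hinge,valve]
Tick 9: prefer A, take reel from A; A=[spool] B=[tube] C=[jar,joint,plank,mesh,crate,shaft,hinge,valve,reel]
Tick 10: prefer B, take tube from B; A=[spool] B=[-] C=[jar,joint,plank,mesh,crate,shaft,hinge,valve,reel,tube]

Answer: jar joint plank mesh crate shaft hinge valve reel tube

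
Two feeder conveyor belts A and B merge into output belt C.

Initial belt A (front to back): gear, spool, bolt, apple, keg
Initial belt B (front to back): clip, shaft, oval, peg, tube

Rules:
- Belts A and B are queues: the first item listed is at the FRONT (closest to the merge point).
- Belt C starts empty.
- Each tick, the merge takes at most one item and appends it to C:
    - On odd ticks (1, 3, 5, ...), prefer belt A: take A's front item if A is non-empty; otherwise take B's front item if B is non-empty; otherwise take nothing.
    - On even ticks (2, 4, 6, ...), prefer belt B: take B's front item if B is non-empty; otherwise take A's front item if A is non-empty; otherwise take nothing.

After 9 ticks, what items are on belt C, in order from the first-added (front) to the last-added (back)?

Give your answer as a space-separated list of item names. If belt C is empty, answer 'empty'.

Answer: gear clip spool shaft bolt oval apple peg keg

Derivation:
Tick 1: prefer A, take gear from A; A=[spool,bolt,apple,keg] B=[clip,shaft,oval,peg,tube] C=[gear]
Tick 2: prefer B, take clip from B; A=[spool,bolt,apple,keg] B=[shaft,oval,peg,tube] C=[gear,clip]
Tick 3: prefer A, take spool from A; A=[bolt,apple,keg] B=[shaft,oval,peg,tube] C=[gear,clip,spool]
Tick 4: prefer B, take shaft from B; A=[bolt,apple,keg] B=[oval,peg,tube] C=[gear,clip,spool,shaft]
Tick 5: prefer A, take bolt from A; A=[apple,keg] B=[oval,peg,tube] C=[gear,clip,spool,shaft,bolt]
Tick 6: prefer B, take oval from B; A=[apple,keg] B=[peg,tube] C=[gear,clip,spool,shaft,bolt,oval]
Tick 7: prefer A, take apple from A; A=[keg] B=[peg,tube] C=[gear,clip,spool,shaft,bolt,oval,apple]
Tick 8: prefer B, take peg from B; A=[keg] B=[tube] C=[gear,clip,spool,shaft,bolt,oval,apple,peg]
Tick 9: prefer A, take keg from A; A=[-] B=[tube] C=[gear,clip,spool,shaft,bolt,oval,apple,peg,keg]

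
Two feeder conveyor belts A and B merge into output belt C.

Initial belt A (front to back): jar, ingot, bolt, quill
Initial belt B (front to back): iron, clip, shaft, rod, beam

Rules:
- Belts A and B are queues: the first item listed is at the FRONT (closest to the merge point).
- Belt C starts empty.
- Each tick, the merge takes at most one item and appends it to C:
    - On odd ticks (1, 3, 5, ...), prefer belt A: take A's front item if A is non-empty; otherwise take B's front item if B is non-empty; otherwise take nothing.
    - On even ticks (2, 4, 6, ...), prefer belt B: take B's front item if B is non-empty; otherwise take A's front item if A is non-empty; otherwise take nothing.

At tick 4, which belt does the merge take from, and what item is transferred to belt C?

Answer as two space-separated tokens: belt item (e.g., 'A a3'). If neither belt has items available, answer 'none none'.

Tick 1: prefer A, take jar from A; A=[ingot,bolt,quill] B=[iron,clip,shaft,rod,beam] C=[jar]
Tick 2: prefer B, take iron from B; A=[ingot,bolt,quill] B=[clip,shaft,rod,beam] C=[jar,iron]
Tick 3: prefer A, take ingot from A; A=[bolt,quill] B=[clip,shaft,rod,beam] C=[jar,iron,ingot]
Tick 4: prefer B, take clip from B; A=[bolt,quill] B=[shaft,rod,beam] C=[jar,iron,ingot,clip]

Answer: B clip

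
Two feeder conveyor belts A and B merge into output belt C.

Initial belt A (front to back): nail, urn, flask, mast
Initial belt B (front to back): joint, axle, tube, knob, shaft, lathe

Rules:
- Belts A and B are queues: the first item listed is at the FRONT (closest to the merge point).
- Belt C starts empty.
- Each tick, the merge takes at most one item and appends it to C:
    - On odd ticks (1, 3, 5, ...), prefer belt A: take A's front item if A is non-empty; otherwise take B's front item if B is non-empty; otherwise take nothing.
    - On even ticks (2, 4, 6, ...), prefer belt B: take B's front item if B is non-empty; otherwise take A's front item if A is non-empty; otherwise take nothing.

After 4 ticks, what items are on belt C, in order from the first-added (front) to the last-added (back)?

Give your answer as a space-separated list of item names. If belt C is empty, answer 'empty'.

Answer: nail joint urn axle

Derivation:
Tick 1: prefer A, take nail from A; A=[urn,flask,mast] B=[joint,axle,tube,knob,shaft,lathe] C=[nail]
Tick 2: prefer B, take joint from B; A=[urn,flask,mast] B=[axle,tube,knob,shaft,lathe] C=[nail,joint]
Tick 3: prefer A, take urn from A; A=[flask,mast] B=[axle,tube,knob,shaft,lathe] C=[nail,joint,urn]
Tick 4: prefer B, take axle from B; A=[flask,mast] B=[tube,knob,shaft,lathe] C=[nail,joint,urn,axle]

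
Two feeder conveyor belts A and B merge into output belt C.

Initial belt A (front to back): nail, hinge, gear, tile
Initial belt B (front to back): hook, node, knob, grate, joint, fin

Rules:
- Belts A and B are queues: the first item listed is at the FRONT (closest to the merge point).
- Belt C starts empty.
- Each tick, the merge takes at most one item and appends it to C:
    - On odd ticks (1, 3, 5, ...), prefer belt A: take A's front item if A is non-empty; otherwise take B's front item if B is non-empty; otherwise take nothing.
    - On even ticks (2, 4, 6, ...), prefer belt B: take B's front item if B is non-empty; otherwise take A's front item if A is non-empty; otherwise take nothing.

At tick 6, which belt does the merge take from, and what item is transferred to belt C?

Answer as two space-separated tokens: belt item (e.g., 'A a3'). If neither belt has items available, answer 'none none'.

Tick 1: prefer A, take nail from A; A=[hinge,gear,tile] B=[hook,node,knob,grate,joint,fin] C=[nail]
Tick 2: prefer B, take hook from B; A=[hinge,gear,tile] B=[node,knob,grate,joint,fin] C=[nail,hook]
Tick 3: prefer A, take hinge from A; A=[gear,tile] B=[node,knob,grate,joint,fin] C=[nail,hook,hinge]
Tick 4: prefer B, take node from B; A=[gear,tile] B=[knob,grate,joint,fin] C=[nail,hook,hinge,node]
Tick 5: prefer A, take gear from A; A=[tile] B=[knob,grate,joint,fin] C=[nail,hook,hinge,node,gear]
Tick 6: prefer B, take knob from B; A=[tile] B=[grate,joint,fin] C=[nail,hook,hinge,node,gear,knob]

Answer: B knob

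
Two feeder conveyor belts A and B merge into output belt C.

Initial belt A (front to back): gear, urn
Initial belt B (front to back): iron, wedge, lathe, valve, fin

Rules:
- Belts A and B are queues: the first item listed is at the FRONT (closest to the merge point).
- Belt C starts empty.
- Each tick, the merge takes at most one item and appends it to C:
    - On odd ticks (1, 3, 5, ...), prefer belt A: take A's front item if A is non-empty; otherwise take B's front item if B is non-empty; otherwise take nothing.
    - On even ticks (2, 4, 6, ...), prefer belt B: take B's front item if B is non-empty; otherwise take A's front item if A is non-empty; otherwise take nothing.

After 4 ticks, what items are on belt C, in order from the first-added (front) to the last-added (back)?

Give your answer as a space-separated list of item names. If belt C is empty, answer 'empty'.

Answer: gear iron urn wedge

Derivation:
Tick 1: prefer A, take gear from A; A=[urn] B=[iron,wedge,lathe,valve,fin] C=[gear]
Tick 2: prefer B, take iron from B; A=[urn] B=[wedge,lathe,valve,fin] C=[gear,iron]
Tick 3: prefer A, take urn from A; A=[-] B=[wedge,lathe,valve,fin] C=[gear,iron,urn]
Tick 4: prefer B, take wedge from B; A=[-] B=[lathe,valve,fin] C=[gear,iron,urn,wedge]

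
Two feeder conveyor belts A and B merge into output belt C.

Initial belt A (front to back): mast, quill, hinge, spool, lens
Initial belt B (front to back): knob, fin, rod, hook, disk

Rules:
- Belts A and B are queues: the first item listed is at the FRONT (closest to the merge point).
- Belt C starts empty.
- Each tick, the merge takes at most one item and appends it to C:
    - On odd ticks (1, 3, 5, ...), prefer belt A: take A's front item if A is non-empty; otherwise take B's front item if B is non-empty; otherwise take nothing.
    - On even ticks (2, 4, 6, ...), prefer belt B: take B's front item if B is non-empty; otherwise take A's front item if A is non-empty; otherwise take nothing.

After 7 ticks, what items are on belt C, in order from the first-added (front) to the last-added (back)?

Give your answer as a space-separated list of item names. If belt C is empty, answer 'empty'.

Tick 1: prefer A, take mast from A; A=[quill,hinge,spool,lens] B=[knob,fin,rod,hook,disk] C=[mast]
Tick 2: prefer B, take knob from B; A=[quill,hinge,spool,lens] B=[fin,rod,hook,disk] C=[mast,knob]
Tick 3: prefer A, take quill from A; A=[hinge,spool,lens] B=[fin,rod,hook,disk] C=[mast,knob,quill]
Tick 4: prefer B, take fin from B; A=[hinge,spool,lens] B=[rod,hook,disk] C=[mast,knob,quill,fin]
Tick 5: prefer A, take hinge from A; A=[spool,lens] B=[rod,hook,disk] C=[mast,knob,quill,fin,hinge]
Tick 6: prefer B, take rod from B; A=[spool,lens] B=[hook,disk] C=[mast,knob,quill,fin,hinge,rod]
Tick 7: prefer A, take spool from A; A=[lens] B=[hook,disk] C=[mast,knob,quill,fin,hinge,rod,spool]

Answer: mast knob quill fin hinge rod spool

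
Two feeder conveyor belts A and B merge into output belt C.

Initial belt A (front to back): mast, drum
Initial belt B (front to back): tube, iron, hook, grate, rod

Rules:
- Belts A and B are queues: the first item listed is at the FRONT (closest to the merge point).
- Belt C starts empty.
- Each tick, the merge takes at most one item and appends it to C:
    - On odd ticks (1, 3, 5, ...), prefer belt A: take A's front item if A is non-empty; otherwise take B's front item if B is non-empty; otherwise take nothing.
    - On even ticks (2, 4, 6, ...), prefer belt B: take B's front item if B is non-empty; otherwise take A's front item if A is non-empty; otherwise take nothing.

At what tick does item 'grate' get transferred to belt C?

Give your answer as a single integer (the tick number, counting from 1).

Tick 1: prefer A, take mast from A; A=[drum] B=[tube,iron,hook,grate,rod] C=[mast]
Tick 2: prefer B, take tube from B; A=[drum] B=[iron,hook,grate,rod] C=[mast,tube]
Tick 3: prefer A, take drum from A; A=[-] B=[iron,hook,grate,rod] C=[mast,tube,drum]
Tick 4: prefer B, take iron from B; A=[-] B=[hook,grate,rod] C=[mast,tube,drum,iron]
Tick 5: prefer A, take hook from B; A=[-] B=[grate,rod] C=[mast,tube,drum,iron,hook]
Tick 6: prefer B, take grate from B; A=[-] B=[rod] C=[mast,tube,drum,iron,hook,grate]

Answer: 6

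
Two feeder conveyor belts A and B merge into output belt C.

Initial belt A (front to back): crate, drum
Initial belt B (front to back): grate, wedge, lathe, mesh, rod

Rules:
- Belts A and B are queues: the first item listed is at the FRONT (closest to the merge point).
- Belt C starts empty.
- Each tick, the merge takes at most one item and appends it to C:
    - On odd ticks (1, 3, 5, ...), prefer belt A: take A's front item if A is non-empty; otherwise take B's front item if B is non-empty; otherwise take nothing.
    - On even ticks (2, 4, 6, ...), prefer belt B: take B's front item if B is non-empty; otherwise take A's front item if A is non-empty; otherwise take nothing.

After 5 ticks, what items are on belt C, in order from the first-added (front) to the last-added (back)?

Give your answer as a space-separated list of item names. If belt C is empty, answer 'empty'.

Answer: crate grate drum wedge lathe

Derivation:
Tick 1: prefer A, take crate from A; A=[drum] B=[grate,wedge,lathe,mesh,rod] C=[crate]
Tick 2: prefer B, take grate from B; A=[drum] B=[wedge,lathe,mesh,rod] C=[crate,grate]
Tick 3: prefer A, take drum from A; A=[-] B=[wedge,lathe,mesh,rod] C=[crate,grate,drum]
Tick 4: prefer B, take wedge from B; A=[-] B=[lathe,mesh,rod] C=[crate,grate,drum,wedge]
Tick 5: prefer A, take lathe from B; A=[-] B=[mesh,rod] C=[crate,grate,drum,wedge,lathe]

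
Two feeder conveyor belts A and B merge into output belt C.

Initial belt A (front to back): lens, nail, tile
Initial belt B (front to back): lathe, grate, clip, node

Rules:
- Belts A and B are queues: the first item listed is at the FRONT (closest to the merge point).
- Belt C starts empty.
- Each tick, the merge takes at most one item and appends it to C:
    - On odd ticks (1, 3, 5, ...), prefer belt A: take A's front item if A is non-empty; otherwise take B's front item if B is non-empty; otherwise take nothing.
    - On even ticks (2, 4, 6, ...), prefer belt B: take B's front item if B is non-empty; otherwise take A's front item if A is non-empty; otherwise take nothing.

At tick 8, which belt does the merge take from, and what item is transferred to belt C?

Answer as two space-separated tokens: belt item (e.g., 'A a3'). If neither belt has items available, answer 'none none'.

Answer: none none

Derivation:
Tick 1: prefer A, take lens from A; A=[nail,tile] B=[lathe,grate,clip,node] C=[lens]
Tick 2: prefer B, take lathe from B; A=[nail,tile] B=[grate,clip,node] C=[lens,lathe]
Tick 3: prefer A, take nail from A; A=[tile] B=[grate,clip,node] C=[lens,lathe,nail]
Tick 4: prefer B, take grate from B; A=[tile] B=[clip,node] C=[lens,lathe,nail,grate]
Tick 5: prefer A, take tile from A; A=[-] B=[clip,node] C=[lens,lathe,nail,grate,tile]
Tick 6: prefer B, take clip from B; A=[-] B=[node] C=[lens,lathe,nail,grate,tile,clip]
Tick 7: prefer A, take node from B; A=[-] B=[-] C=[lens,lathe,nail,grate,tile,clip,node]
Tick 8: prefer B, both empty, nothing taken; A=[-] B=[-] C=[lens,lathe,nail,grate,tile,clip,node]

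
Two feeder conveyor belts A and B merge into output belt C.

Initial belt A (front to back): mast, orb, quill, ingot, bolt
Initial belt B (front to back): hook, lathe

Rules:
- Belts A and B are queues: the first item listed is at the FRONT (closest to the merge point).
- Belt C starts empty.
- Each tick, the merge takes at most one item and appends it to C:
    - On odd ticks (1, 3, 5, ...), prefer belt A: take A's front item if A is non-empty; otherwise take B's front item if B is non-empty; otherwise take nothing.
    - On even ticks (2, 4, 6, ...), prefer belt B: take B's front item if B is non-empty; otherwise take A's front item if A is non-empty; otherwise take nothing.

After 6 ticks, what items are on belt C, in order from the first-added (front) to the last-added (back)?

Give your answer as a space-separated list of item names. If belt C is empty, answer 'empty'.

Tick 1: prefer A, take mast from A; A=[orb,quill,ingot,bolt] B=[hook,lathe] C=[mast]
Tick 2: prefer B, take hook from B; A=[orb,quill,ingot,bolt] B=[lathe] C=[mast,hook]
Tick 3: prefer A, take orb from A; A=[quill,ingot,bolt] B=[lathe] C=[mast,hook,orb]
Tick 4: prefer B, take lathe from B; A=[quill,ingot,bolt] B=[-] C=[mast,hook,orb,lathe]
Tick 5: prefer A, take quill from A; A=[ingot,bolt] B=[-] C=[mast,hook,orb,lathe,quill]
Tick 6: prefer B, take ingot from A; A=[bolt] B=[-] C=[mast,hook,orb,lathe,quill,ingot]

Answer: mast hook orb lathe quill ingot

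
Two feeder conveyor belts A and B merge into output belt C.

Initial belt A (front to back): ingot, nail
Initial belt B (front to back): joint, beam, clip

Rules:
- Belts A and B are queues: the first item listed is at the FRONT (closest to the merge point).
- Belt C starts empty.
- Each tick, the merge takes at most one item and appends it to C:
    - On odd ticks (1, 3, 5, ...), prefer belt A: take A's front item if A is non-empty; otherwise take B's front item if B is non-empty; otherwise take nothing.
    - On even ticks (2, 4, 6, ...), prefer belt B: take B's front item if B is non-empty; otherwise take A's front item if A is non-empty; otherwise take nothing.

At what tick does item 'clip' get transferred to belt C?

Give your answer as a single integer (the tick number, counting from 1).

Tick 1: prefer A, take ingot from A; A=[nail] B=[joint,beam,clip] C=[ingot]
Tick 2: prefer B, take joint from B; A=[nail] B=[beam,clip] C=[ingot,joint]
Tick 3: prefer A, take nail from A; A=[-] B=[beam,clip] C=[ingot,joint,nail]
Tick 4: prefer B, take beam from B; A=[-] B=[clip] C=[ingot,joint,nail,beam]
Tick 5: prefer A, take clip from B; A=[-] B=[-] C=[ingot,joint,nail,beam,clip]

Answer: 5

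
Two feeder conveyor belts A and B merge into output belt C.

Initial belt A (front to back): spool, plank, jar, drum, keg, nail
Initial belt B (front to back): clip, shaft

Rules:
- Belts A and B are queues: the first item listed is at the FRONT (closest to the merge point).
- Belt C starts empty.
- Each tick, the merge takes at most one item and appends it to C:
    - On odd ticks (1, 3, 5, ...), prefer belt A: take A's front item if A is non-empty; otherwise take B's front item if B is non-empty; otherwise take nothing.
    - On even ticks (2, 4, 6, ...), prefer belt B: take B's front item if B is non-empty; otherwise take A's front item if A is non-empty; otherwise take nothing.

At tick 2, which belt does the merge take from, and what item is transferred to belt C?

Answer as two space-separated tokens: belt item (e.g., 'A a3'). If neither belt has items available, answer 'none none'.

Answer: B clip

Derivation:
Tick 1: prefer A, take spool from A; A=[plank,jar,drum,keg,nail] B=[clip,shaft] C=[spool]
Tick 2: prefer B, take clip from B; A=[plank,jar,drum,keg,nail] B=[shaft] C=[spool,clip]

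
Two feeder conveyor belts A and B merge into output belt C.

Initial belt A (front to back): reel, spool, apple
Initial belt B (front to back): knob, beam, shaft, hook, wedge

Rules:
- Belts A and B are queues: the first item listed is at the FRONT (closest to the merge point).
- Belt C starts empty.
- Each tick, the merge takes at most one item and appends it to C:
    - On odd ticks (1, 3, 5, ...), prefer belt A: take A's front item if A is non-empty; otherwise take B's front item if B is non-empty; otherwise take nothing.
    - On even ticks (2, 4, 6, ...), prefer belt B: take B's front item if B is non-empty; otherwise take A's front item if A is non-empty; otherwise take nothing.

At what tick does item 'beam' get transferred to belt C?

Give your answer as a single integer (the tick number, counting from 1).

Answer: 4

Derivation:
Tick 1: prefer A, take reel from A; A=[spool,apple] B=[knob,beam,shaft,hook,wedge] C=[reel]
Tick 2: prefer B, take knob from B; A=[spool,apple] B=[beam,shaft,hook,wedge] C=[reel,knob]
Tick 3: prefer A, take spool from A; A=[apple] B=[beam,shaft,hook,wedge] C=[reel,knob,spool]
Tick 4: prefer B, take beam from B; A=[apple] B=[shaft,hook,wedge] C=[reel,knob,spool,beam]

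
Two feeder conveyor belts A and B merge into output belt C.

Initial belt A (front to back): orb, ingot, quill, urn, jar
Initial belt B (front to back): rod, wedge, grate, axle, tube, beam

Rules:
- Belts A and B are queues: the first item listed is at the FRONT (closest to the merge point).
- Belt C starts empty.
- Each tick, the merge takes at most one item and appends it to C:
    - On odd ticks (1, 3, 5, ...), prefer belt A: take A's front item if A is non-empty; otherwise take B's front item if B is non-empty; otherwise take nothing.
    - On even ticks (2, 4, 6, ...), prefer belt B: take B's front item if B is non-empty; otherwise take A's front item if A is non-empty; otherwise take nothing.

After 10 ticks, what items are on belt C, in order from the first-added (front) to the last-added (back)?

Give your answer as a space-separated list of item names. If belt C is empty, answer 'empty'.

Answer: orb rod ingot wedge quill grate urn axle jar tube

Derivation:
Tick 1: prefer A, take orb from A; A=[ingot,quill,urn,jar] B=[rod,wedge,grate,axle,tube,beam] C=[orb]
Tick 2: prefer B, take rod from B; A=[ingot,quill,urn,jar] B=[wedge,grate,axle,tube,beam] C=[orb,rod]
Tick 3: prefer A, take ingot from A; A=[quill,urn,jar] B=[wedge,grate,axle,tube,beam] C=[orb,rod,ingot]
Tick 4: prefer B, take wedge from B; A=[quill,urn,jar] B=[grate,axle,tube,beam] C=[orb,rod,ingot,wedge]
Tick 5: prefer A, take quill from A; A=[urn,jar] B=[grate,axle,tube,beam] C=[orb,rod,ingot,wedge,quill]
Tick 6: prefer B, take grate from B; A=[urn,jar] B=[axle,tube,beam] C=[orb,rod,ingot,wedge,quill,grate]
Tick 7: prefer A, take urn from A; A=[jar] B=[axle,tube,beam] C=[orb,rod,ingot,wedge,quill,grate,urn]
Tick 8: prefer B, take axle from B; A=[jar] B=[tube,beam] C=[orb,rod,ingot,wedge,quill,grate,urn,axle]
Tick 9: prefer A, take jar from A; A=[-] B=[tube,beam] C=[orb,rod,ingot,wedge,quill,grate,urn,axle,jar]
Tick 10: prefer B, take tube from B; A=[-] B=[beam] C=[orb,rod,ingot,wedge,quill,grate,urn,axle,jar,tube]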